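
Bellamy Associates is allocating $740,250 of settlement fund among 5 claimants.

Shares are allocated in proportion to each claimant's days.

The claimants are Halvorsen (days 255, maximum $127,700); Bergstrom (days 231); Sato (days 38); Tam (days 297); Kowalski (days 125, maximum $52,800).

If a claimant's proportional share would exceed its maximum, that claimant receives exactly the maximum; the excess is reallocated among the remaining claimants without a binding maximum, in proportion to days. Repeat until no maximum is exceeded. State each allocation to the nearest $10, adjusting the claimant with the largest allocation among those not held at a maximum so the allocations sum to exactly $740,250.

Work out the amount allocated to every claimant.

Halvorsen: $127,700 | Bergstrom: $228,450 | Sato: $37,580 | Tam: $293,720 | Kowalski: $52,800

Days total: 946.
Unconstrained shares: Halvorsen 199,538.85; Bergstrom 180,758.72; Sato 29,735.20; Tam 232,404.07; Kowalski 97,813.16.
Capped: Halvorsen ($127,700), Kowalski ($52,800); remaining pool $559,750 reallocated over remaining days 566.
Redistributed shares: Bergstrom 228,449.20 → $228,450; Sato 37,580.39 → $37,580; Tam 293,720.41 → $293,720.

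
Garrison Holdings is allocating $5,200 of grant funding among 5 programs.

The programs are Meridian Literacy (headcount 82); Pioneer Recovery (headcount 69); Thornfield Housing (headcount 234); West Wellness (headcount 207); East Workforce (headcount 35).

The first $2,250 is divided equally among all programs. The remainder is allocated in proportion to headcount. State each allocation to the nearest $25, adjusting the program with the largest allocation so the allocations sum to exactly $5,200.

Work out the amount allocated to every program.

Meridian Literacy: $825 · Pioneer Recovery: $775 · Thornfield Housing: $1,550 · West Wellness: $1,425 · East Workforce: $625

Equal tier: $2,250 ÷ 5 = $450 apiece.
Remainder $2,950 by headcount (total 627): Meridian Literacy 385.81 → $375; Pioneer Recovery 324.64 → $325; Thornfield Housing 1,100.96 → $1,100; West Wellness 973.92 → $975; East Workforce 164.67 → $175.
Totals: Meridian Literacy $450 + $375 = $825; Pioneer Recovery $450 + $325 = $775; Thornfield Housing $450 + $1,100 = $1,550; West Wellness $450 + $975 = $1,425; East Workforce $450 + $175 = $625.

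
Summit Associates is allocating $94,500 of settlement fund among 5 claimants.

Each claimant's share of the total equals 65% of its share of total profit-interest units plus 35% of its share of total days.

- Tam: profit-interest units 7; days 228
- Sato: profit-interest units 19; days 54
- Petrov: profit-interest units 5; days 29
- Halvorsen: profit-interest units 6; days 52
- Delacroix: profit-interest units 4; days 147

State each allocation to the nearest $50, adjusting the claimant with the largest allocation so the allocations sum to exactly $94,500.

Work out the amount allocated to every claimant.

Totals — profit-interest units 41, days 510.
Combined weights (65% profit-interest units + 35% days): Tam 0.2674; Sato 0.3383; Petrov 0.0992; Halvorsen 0.1308; Delacroix 0.1643.
Proportional shares: Tam 25,273.67; Sato 31,967.30; Petrov 9,371.59; Halvorsen 12,361.38; Delacroix 15,526.07.
After rounding ($50): Tam $25,250; Sato $31,950; Petrov $9,350; Halvorsen $12,350; Delacroix $15,550. Sum = $94,450.
Difference $94,500 − $94,450 = +$50 applied to largest allocation (Sato): Sato becomes $32,000.

Tam: $25,250; Sato: $32,000; Petrov: $9,350; Halvorsen: $12,350; Delacroix: $15,550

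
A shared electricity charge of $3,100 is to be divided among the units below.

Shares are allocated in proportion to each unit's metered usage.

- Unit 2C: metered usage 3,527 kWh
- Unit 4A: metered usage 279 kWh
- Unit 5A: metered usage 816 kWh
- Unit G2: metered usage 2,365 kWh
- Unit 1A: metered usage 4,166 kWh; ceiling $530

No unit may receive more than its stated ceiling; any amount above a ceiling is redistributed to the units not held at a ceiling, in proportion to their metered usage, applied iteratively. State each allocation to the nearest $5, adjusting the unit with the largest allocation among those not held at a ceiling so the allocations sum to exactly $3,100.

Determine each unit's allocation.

Metered usage total: 11,153.
Unconstrained shares: Unit 2C 980.34; Unit 4A 77.55; Unit 5A 226.81; Unit G2 657.36; Unit 1A 1,157.95.
Capped: Unit 1A ($530); residual $2,570 reallocated over remaining metered usage 6,987.
Remaining shares: Unit 2C 1,297.32 → $1,295; Unit 4A 102.62 → $105; Unit 5A 300.15 → $300; Unit G2 869.91 → $870.

Unit 2C: $1,295; Unit 4A: $105; Unit 5A: $300; Unit G2: $870; Unit 1A: $530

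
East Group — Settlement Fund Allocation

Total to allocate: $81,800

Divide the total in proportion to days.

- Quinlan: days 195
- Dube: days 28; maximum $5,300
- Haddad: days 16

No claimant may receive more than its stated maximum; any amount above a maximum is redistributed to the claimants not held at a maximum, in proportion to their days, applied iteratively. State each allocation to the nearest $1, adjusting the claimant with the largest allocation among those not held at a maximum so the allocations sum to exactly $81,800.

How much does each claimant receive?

Quinlan: $70,699; Dube: $5,300; Haddad: $5,801

Sum of days: 239.
Proportional shares (ignoring caps): Quinlan 66,740.59; Dube 9,583.26; Haddad 5,476.15.
Held at cap: Dube ($5,300); remaining pool $76,500 reallocated over remaining days 211.
Shares after redistribution: Quinlan 70,699.05 → $70,699; Haddad 5,800.95 → $5,801.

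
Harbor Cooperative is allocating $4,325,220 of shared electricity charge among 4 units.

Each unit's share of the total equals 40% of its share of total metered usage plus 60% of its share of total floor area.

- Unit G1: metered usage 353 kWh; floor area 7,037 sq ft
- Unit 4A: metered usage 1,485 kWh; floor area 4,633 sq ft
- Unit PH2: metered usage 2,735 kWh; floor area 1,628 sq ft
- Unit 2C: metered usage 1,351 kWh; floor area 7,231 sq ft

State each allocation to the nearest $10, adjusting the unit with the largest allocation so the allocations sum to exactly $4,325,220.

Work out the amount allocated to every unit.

Unit G1: $992,660 · Unit 4A: $1,019,360 · Unit PH2: $1,004,550 · Unit 2C: $1,308,650

Metered usage total 5,924; floor area total 20,529.
Composite weights (40% metered usage + 60% floor area): Unit G1 0.2295; Unit 4A 0.2357; Unit PH2 0.2323; Unit 2C 0.3026.
Raw shares: Unit G1 992,660.80; Unit 4A 1,019,361.51; Unit PH2 1,004,549.60; Unit 2C 1,308,648.09.
Rounded to nearest $10: Unit G1 $992,660; Unit 4A $1,019,360; Unit PH2 $1,004,550; Unit 2C $1,308,650. Sum = $4,325,220.
Sum already equals the total — no adjustment.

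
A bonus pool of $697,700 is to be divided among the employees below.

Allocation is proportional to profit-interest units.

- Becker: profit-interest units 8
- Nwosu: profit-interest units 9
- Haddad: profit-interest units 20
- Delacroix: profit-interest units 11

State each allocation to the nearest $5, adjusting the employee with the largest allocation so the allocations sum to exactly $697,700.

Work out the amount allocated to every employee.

Sum of profit-interest units: 48.
Raw shares: Becker 8/48 × $697,700 = 116,283.33; Nwosu 9/48 × $697,700 = 130,818.75; Haddad 20/48 × $697,700 = 290,708.33; Delacroix 11/48 × $697,700 = 159,889.58.
Rounded to nearest $5: Becker $116,285; Nwosu $130,820; Haddad $290,710; Delacroix $159,890. Sum = $697,705.
Difference $697,700 − $697,705 = −$5 applied to largest allocation (Haddad): Haddad becomes $290,705.

Becker: $116,285 | Nwosu: $130,820 | Haddad: $290,705 | Delacroix: $159,890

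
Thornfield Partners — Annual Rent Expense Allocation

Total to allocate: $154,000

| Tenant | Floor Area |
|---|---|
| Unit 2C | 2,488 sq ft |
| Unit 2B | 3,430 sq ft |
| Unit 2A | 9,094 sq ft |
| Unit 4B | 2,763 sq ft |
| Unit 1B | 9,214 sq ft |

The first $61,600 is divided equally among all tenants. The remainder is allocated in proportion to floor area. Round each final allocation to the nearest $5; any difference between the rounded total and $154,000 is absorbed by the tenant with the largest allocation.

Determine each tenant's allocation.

$61,600 shared equally gives $12,320 per tenant.
Remainder $92,400 by floor area (total 26,989): Unit 2C 8,517.96 → $8,520; Unit 2B 11,743.01 → $11,745; Unit 2A 31,134.37 → $31,135; Unit 4B 9,459.45 → $9,460; Unit 1B 31,545.21 → $31,545.
Rounding difference −$5 on remainder applied to Unit 1B.
Totals: Unit 2C $12,320 + $8,520 = $20,840; Unit 2B $12,320 + $11,745 = $24,065; Unit 2A $12,320 + $31,135 = $43,455; Unit 4B $12,320 + $9,460 = $21,780; Unit 1B $12,320 + $31,540 = $43,860.

Unit 2C: $20,840 | Unit 2B: $24,065 | Unit 2A: $43,455 | Unit 4B: $21,780 | Unit 1B: $43,860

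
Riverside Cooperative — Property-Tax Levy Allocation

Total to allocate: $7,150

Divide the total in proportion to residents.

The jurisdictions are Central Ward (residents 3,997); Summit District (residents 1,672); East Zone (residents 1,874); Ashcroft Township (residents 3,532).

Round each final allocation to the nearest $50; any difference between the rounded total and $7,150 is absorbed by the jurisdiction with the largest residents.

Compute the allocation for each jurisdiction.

Combined residents = 11,075.
Pro-rata amounts: Central Ward 3,997/11,075 × $7,150 = 2,580.46; Summit District 1,672/11,075 × $7,150 = 1,079.44; East Zone 1,874/11,075 × $7,150 = 1,209.85; Ashcroft Township 3,532/11,075 × $7,150 = 2,280.25.
After rounding ($50): Central Ward $2,600; Summit District $1,100; East Zone $1,200; Ashcroft Township $2,300. Sum = $7,200.
Difference $7,150 − $7,200 = −$50 applied to largest residents (Central Ward): Central Ward becomes $2,550.

Central Ward: $2,550; Summit District: $1,100; East Zone: $1,200; Ashcroft Township: $2,300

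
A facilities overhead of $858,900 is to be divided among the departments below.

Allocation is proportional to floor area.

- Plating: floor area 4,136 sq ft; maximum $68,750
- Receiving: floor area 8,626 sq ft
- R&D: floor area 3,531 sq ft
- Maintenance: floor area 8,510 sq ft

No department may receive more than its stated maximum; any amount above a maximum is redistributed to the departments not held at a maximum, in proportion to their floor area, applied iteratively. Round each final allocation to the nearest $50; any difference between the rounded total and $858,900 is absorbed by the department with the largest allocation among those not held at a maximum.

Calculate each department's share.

Floor area total: 24,803.
Proportional shares (ignoring caps): Plating 143,225.03; Receiving 298,708.68; R&D 122,274.56; Maintenance 294,691.73.
Capped: Plating ($68,750); remaining pool $790,150 reallocated over remaining floor area 20,667.
Redistributed shares: Receiving 329,793.10 → $329,800; R&D 134,998.77 → $135,000; Maintenance 325,358.13 → $325,350.

Plating: $68,750 | Receiving: $329,800 | R&D: $135,000 | Maintenance: $325,350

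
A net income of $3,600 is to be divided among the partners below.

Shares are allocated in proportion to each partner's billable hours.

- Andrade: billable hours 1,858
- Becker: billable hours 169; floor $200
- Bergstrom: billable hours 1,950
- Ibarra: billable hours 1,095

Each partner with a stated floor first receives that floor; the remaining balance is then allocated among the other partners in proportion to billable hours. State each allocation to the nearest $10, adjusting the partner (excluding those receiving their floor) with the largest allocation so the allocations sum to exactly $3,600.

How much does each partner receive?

Andrade: $1,290 · Becker: $200 · Bergstrom: $1,350 · Ibarra: $760

Fund the minimums — Becker $200. Residual $3,400.
Residual split over remaining billable hours 4,903: Andrade 1,288.44 → $1,290; Bergstrom 1,352.23 → $1,350; Ibarra 759.33 → $760.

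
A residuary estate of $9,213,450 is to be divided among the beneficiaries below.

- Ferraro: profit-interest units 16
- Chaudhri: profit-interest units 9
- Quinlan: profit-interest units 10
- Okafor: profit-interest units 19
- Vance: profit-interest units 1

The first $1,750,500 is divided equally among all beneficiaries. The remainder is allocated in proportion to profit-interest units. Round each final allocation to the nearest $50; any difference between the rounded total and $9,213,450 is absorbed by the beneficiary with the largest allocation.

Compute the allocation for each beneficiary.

$1,750,500 shared equally gives $350,100 per beneficiary.
Remainder $7,462,950 by profit-interest units (total 55): Ferraro 2,171,040.00 → $2,171,050; Chaudhri 1,221,210.00 → $1,221,200; Quinlan 1,356,900.00 → $1,356,900; Okafor 2,578,110.00 → $2,578,100; Vance 135,690.00 → $135,700.
Totals: Ferraro $350,100 + $2,171,050 = $2,521,150; Chaudhri $350,100 + $1,221,200 = $1,571,300; Quinlan $350,100 + $1,356,900 = $1,707,000; Okafor $350,100 + $2,578,100 = $2,928,200; Vance $350,100 + $135,700 = $485,800.

Ferraro: $2,521,150 · Chaudhri: $1,571,300 · Quinlan: $1,707,000 · Okafor: $2,928,200 · Vance: $485,800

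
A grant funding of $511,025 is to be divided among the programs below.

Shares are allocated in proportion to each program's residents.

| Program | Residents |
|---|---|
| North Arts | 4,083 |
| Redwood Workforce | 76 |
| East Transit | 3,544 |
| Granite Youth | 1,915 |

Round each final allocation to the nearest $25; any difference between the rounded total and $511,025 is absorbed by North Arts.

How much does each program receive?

North Arts: $216,925 | Redwood Workforce: $4,050 | East Transit: $188,300 | Granite Youth: $101,750

Residents total: 9,618.
Proportional shares: North Arts 4,083/9,618 × $511,025 = 216,938.56; Redwood Workforce 76/9,618 × $511,025 = 4,038.04; East Transit 3,544/9,618 × $511,025 = 188,300.33; Granite Youth 1,915/9,618 × $511,025 = 101,748.06.
After rounding ($25): North Arts $216,950; Redwood Workforce $4,050; East Transit $188,300; Granite Youth $101,750. Sum = $511,050.
Difference $511,025 − $511,050 = −$25 applied to North Arts: North Arts becomes $216,925.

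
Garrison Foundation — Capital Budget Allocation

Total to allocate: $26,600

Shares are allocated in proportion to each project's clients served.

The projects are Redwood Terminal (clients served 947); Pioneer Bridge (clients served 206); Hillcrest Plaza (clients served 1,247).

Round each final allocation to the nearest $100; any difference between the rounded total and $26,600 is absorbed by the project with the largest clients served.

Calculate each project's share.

Redwood Terminal: $10,500 | Pioneer Bridge: $2,300 | Hillcrest Plaza: $13,800

Combined clients served = 947 + 206 + 1,247 = 2,400.
Unrounded shares: Redwood Terminal 10,495.92; Pioneer Bridge 2,283.17; Hillcrest Plaza 13,820.92.
Rounded to nearest $100: Redwood Terminal $10,500; Pioneer Bridge $2,300; Hillcrest Plaza $13,800. Sum = $26,600.
Rounded total matches; no reconciliation needed.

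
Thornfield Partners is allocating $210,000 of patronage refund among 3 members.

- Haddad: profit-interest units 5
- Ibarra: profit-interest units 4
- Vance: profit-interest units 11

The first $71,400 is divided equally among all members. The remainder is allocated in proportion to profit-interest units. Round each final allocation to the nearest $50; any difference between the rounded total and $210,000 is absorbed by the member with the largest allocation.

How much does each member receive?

Haddad: $58,450 · Ibarra: $51,500 · Vance: $100,050

First tranche $71,400 split equally: $23,800 each.
Remainder $138,600 by profit-interest units (total 20): Haddad 34,650.00 → $34,650; Ibarra 27,720.00 → $27,700; Vance 76,230.00 → $76,250.
Totals: Haddad $23,800 + $34,650 = $58,450; Ibarra $23,800 + $27,700 = $51,500; Vance $23,800 + $76,250 = $100,050.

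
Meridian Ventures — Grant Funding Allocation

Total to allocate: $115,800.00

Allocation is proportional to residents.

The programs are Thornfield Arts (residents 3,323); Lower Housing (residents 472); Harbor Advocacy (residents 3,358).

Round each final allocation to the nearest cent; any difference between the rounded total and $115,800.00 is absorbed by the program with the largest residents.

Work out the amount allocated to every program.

Thornfield Arts: $53,796.09 · Lower Housing: $7,641.21 · Harbor Advocacy: $54,362.70

Total residents = 3,323 + 472 + 3,358 = 7,153.
Proportional shares: Thornfield Arts 53,796.0856; Lower Housing 7,641.2135; Harbor Advocacy 54,362.7010.
After rounding (cent): Thornfield Arts $53,796.09; Lower Housing $7,641.21; Harbor Advocacy $54,362.70. Sum = $115,800.00.
Rounded total matches; no reconciliation needed.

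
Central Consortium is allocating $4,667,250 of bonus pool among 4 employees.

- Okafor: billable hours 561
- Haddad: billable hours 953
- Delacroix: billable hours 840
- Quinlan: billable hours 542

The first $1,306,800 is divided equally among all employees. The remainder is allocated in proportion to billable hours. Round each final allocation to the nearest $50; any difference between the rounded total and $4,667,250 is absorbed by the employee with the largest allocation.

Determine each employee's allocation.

Okafor: $977,650 · Haddad: $1,432,600 · Delacroix: $1,301,400 · Quinlan: $955,600

Equal tier: $1,306,800 ÷ 4 = $326,700 apiece.
Remainder $3,360,450 by billable hours (total 2,896): Okafor 650,971.15 → $650,950; Haddad 1,105,838.69 → $1,105,850; Delacroix 974,716.16 → $974,700; Quinlan 628,924.00 → $628,900.
Rounding difference +$50 on remainder applied to Haddad.
Totals: Okafor $326,700 + $650,950 = $977,650; Haddad $326,700 + $1,105,900 = $1,432,600; Delacroix $326,700 + $974,700 = $1,301,400; Quinlan $326,700 + $628,900 = $955,600.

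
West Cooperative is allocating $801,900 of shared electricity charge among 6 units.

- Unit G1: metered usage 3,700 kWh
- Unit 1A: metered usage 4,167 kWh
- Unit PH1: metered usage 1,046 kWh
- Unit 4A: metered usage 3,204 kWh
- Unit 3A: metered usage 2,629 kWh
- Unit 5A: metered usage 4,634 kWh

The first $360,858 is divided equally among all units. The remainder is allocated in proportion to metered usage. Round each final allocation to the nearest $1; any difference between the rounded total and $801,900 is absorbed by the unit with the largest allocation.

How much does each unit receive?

Unit G1: $144,346 · Unit 1A: $154,974 · Unit PH1: $83,947 · Unit 4A: $133,058 · Unit 3A: $119,973 · Unit 5A: $165,602

$360,858 shared equally gives $60,143 per unit.
Remainder $441,042 by metered usage (total 19,380): Unit G1 84,203.07 → $84,203; Unit 1A 94,830.86 → $94,831; Unit PH1 23,804.43 → $23,804; Unit 4A 72,915.30 → $72,915; Unit 3A 59,829.69 → $59,830; Unit 5A 105,458.65 → $105,459.
Totals: Unit G1 $60,143 + $84,203 = $144,346; Unit 1A $60,143 + $94,831 = $154,974; Unit PH1 $60,143 + $23,804 = $83,947; Unit 4A $60,143 + $72,915 = $133,058; Unit 3A $60,143 + $59,830 = $119,973; Unit 5A $60,143 + $105,459 = $165,602.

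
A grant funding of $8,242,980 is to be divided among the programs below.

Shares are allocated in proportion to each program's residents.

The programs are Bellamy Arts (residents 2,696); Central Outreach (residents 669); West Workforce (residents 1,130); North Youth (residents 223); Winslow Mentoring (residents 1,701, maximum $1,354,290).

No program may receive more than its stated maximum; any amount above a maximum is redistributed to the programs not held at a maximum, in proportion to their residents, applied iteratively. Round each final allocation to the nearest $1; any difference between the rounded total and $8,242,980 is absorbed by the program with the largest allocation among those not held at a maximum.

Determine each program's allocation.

Residents total: 6,419.
Proportional shares (ignoring caps): Bellamy Arts 3,462,077.28; Central Outreach 859,098.55; West Workforce 1,451,093.22; North Youth 286,366.18; Winslow Mentoring 2,184,344.75.
Cap binds for Winslow Mentoring ($1,354,290); balance $6,888,690 reallocated over remaining residents 4,718.
Shares after redistribution: Bellamy Arts 3,936,394.29 → $3,936,394; Central Outreach 976,798.14 → $976,798; West Workforce 1,649,898.20 → $1,649,898; North Youth 325,599.38 → $325,599.
Rounding difference +$1 applied to Bellamy Arts → $3,936,395.

Bellamy Arts: $3,936,395 | Central Outreach: $976,798 | West Workforce: $1,649,898 | North Youth: $325,599 | Winslow Mentoring: $1,354,290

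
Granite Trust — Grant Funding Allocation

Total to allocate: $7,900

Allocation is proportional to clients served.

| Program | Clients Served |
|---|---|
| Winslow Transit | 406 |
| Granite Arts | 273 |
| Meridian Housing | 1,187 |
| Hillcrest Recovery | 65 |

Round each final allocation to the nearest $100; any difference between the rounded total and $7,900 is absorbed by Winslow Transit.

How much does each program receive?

Clients served total: 1,931.
Raw shares: Winslow Transit 406/1,931 × $7,900 = 1,661.00; Granite Arts 273/1,931 × $7,900 = 1,116.88; Meridian Housing 1,187/1,931 × $7,900 = 4,856.19; Hillcrest Recovery 65/1,931 × $7,900 = 265.92.
After rounding ($100): Winslow Transit $1,700; Granite Arts $1,100; Meridian Housing $4,900; Hillcrest Recovery $300. Sum = $8,000.
Difference $7,900 − $8,000 = −$100 applied to Winslow Transit: Winslow Transit becomes $1,600.

Winslow Transit: $1,600 · Granite Arts: $1,100 · Meridian Housing: $4,900 · Hillcrest Recovery: $300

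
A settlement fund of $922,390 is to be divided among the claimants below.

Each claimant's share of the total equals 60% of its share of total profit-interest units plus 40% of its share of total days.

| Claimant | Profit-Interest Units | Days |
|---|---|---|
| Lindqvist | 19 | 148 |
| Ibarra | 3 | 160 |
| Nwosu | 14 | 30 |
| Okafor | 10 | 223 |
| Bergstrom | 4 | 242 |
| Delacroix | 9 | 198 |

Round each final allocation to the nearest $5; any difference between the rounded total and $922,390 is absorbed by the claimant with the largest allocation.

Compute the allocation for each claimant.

Lindqvist: $232,780 | Ibarra: $87,115 | Nwosu: $142,380 | Okafor: $175,995 | Bergstrom: $126,720 | Delacroix: $157,400

Profit-interest units total 59; days total 1,001.
Composite weights (60% profit-interest units + 40% days): Lindqvist 0.2524; Ibarra 0.0944; Nwosu 0.1544; Okafor 0.1908; Bergstrom 0.1374; Delacroix 0.1706.
Proportional shares: Lindqvist 232,775.45; Ibarra 87,114.70; Nwosu 142,380.94; Okafor 175,997.37; Bergstrom 126,719.10; Delacroix 157,402.44.
At nearest $5: Lindqvist $232,775; Ibarra $87,115; Nwosu $142,380; Okafor $175,995; Bergstrom $126,720; Delacroix $157,400. Sum = $922,385.
Difference $922,390 − $922,385 = +$5 applied to largest allocation (Lindqvist): Lindqvist becomes $232,780.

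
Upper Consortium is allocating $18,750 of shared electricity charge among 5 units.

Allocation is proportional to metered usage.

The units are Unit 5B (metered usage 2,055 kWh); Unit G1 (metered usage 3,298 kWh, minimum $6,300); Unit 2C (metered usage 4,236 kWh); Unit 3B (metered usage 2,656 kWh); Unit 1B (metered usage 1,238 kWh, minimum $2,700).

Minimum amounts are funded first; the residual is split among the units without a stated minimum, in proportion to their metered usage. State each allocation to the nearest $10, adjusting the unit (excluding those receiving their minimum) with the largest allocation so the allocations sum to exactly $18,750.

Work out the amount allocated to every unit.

Guaranteed amounts: Unit G1 $6,300; Unit 1B $2,700. Balance $9,750.
Balance split over remaining metered usage 8,947: Unit 5B 2,239.44 → $2,240; Unit 2C 4,616.18 → $4,620; Unit 3B 2,894.38 → $2,890.

Unit 5B: $2,240; Unit G1: $6,300; Unit 2C: $4,620; Unit 3B: $2,890; Unit 1B: $2,700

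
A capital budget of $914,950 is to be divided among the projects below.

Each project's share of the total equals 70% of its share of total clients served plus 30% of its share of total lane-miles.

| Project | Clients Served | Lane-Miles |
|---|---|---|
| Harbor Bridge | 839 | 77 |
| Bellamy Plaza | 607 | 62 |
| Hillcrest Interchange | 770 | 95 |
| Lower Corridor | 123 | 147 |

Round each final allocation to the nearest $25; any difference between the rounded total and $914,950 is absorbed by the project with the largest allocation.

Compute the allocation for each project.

Harbor Bridge: $285,225; Bellamy Plaza: $210,875; Hillcrest Interchange: $279,275; Lower Corridor: $139,575

Totals — clients served 2,339, lane-miles 381.
Composite weights (70% clients served + 30% lane-miles): Harbor Bridge 0.3117; Bellamy Plaza 0.2305; Hillcrest Interchange 0.3052; Lower Corridor 0.1526.
Pro-rata amounts: Harbor Bridge 285,208.33; Bellamy Plaza 210,875.60; Hillcrest Interchange 279,282.55; Lower Corridor 139,583.52.
At nearest $25: Harbor Bridge $285,200; Bellamy Plaza $210,875; Hillcrest Interchange $279,275; Lower Corridor $139,575. Sum = $914,925.
Difference $914,950 − $914,925 = +$25 applied to largest allocation (Harbor Bridge): Harbor Bridge becomes $285,225.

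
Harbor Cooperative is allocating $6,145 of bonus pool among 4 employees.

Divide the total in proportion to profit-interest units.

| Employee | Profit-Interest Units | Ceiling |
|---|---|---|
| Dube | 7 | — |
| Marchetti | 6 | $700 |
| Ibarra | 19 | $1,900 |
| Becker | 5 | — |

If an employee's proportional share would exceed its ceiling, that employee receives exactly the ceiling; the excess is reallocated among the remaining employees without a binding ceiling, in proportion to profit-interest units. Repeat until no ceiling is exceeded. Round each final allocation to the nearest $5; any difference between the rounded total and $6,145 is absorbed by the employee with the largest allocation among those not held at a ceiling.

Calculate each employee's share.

Combined profit-interest units = 37.
Proportional shares (ignoring caps): Dube 1,162.57; Marchetti 996.49; Ibarra 3,155.54; Becker 830.41.
Held at cap: Marchetti ($700), Ibarra ($1,900); balance $3,545 reallocated over remaining profit-interest units 12.
Remaining shares: Dube 2,067.92 → $2,070; Becker 1,477.08 → $1,475.

Dube: $2,070; Marchetti: $700; Ibarra: $1,900; Becker: $1,475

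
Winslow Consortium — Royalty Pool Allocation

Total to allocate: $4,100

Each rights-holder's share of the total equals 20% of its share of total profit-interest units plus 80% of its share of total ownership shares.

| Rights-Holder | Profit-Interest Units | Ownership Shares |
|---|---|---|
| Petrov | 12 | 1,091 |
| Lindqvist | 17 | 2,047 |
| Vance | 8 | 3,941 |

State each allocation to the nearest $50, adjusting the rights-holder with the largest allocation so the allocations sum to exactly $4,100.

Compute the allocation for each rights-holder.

Petrov: $750 · Lindqvist: $1,350 · Vance: $2,000

Profit-interest units total 37; ownership shares total 7,079.
Composite weights (20% profit-interest units + 80% ownership shares): Petrov 0.1882; Lindqvist 0.3232; Vance 0.4886.
Raw shares: Petrov 771.45; Lindqvist 1,325.22; Vance 2,003.33.
Rounded to nearest $50: Petrov $750; Lindqvist $1,350; Vance $2,000. Sum = $4,100.
Rounded total matches; no reconciliation needed.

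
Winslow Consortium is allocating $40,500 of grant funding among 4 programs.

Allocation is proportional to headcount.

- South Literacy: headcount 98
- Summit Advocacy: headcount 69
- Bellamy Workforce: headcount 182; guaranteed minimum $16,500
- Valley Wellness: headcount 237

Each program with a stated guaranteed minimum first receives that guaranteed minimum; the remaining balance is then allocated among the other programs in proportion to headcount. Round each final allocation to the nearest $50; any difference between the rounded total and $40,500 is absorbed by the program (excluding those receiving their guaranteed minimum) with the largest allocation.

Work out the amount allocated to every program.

Guaranteed amounts: Bellamy Workforce $16,500. Remaining pool $24,000.
Remaining pool split over remaining headcount 404: South Literacy 5,821.78 → $5,800; Summit Advocacy 4,099.01 → $4,100; Valley Wellness 14,079.21 → $14,100.

South Literacy: $5,800 | Summit Advocacy: $4,100 | Bellamy Workforce: $16,500 | Valley Wellness: $14,100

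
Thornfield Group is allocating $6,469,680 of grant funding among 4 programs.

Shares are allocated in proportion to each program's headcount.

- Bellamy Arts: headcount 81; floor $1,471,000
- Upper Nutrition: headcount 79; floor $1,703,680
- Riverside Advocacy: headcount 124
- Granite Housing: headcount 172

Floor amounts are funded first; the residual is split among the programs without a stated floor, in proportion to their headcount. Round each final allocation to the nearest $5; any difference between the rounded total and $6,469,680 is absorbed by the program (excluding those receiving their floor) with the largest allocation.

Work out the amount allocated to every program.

Guaranteed amounts: Bellamy Arts $1,471,000; Upper Nutrition $1,703,680. Remaining pool $3,295,000.
Remaining pool split over remaining headcount 296: Riverside Advocacy 1,380,337.84 → $1,380,340; Granite Housing 1,914,662.16 → $1,914,660.

Bellamy Arts: $1,471,000 | Upper Nutrition: $1,703,680 | Riverside Advocacy: $1,380,340 | Granite Housing: $1,914,660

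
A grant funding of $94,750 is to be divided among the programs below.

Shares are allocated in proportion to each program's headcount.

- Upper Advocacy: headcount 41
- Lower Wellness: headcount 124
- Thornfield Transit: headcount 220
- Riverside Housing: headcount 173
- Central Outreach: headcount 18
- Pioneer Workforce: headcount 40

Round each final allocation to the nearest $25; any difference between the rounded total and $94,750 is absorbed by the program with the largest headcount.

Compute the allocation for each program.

Combined headcount = 41 + 124 + 220 + 173 + 18 + 40 = 616.
Raw shares: Upper Advocacy 6,306.41; Lower Wellness 19,073.05; Thornfield Transit 33,839.29; Riverside Housing 26,609.98; Central Outreach 2,768.67; Pioneer Workforce 6,152.60.
Rounded to nearest $25: Upper Advocacy $6,300; Lower Wellness $19,075; Thornfield Transit $33,850; Riverside Housing $26,600; Central Outreach $2,775; Pioneer Workforce $6,150. Sum = $94,750.
Rounded total matches; no reconciliation needed.

Upper Advocacy: $6,300 | Lower Wellness: $19,075 | Thornfield Transit: $33,850 | Riverside Housing: $26,600 | Central Outreach: $2,775 | Pioneer Workforce: $6,150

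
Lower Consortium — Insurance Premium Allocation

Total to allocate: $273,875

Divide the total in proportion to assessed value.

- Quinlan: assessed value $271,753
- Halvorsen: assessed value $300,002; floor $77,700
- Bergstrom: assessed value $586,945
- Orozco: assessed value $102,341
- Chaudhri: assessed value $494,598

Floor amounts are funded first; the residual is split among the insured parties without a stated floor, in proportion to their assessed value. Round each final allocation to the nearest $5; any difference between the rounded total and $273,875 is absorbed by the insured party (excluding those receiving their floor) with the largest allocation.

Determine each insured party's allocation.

Quinlan: $36,625 | Halvorsen: $77,700 | Bergstrom: $79,105 | Orozco: $13,790 | Chaudhri: $66,655

Fund the minimums — Halvorsen $77,700. Balance $196,175.
Balance split over remaining assessed value 1,455,637: Quinlan 36,623.93 → $36,625; Bergstrom 79,102.09 → $79,100; Orozco 13,792.41 → $13,790; Chaudhri 66,656.57 → $66,655.
Rounding difference +$5 applied to Bergstrom → $79,105.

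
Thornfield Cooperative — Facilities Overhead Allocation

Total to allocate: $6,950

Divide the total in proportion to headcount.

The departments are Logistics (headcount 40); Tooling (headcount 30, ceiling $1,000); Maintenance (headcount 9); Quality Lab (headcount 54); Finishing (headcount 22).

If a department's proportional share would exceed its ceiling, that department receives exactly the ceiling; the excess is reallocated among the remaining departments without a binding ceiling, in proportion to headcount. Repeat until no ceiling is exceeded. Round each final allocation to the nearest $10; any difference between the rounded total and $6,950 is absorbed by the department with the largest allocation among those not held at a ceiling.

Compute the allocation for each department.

Logistics: $1,900 · Tooling: $1,000 · Maintenance: $430 · Quality Lab: $2,570 · Finishing: $1,050

Combined headcount = 155.
Unconstrained shares: Logistics 1,793.55; Tooling 1,345.16; Maintenance 403.55; Quality Lab 2,421.29; Finishing 986.45.
Cap binds for Tooling ($1,000); remaining pool $5,950 reallocated over remaining headcount 125.
Remaining shares: Logistics 1,904.00 → $1,900; Maintenance 428.40 → $430; Quality Lab 2,570.40 → $2,570; Finishing 1,047.20 → $1,050.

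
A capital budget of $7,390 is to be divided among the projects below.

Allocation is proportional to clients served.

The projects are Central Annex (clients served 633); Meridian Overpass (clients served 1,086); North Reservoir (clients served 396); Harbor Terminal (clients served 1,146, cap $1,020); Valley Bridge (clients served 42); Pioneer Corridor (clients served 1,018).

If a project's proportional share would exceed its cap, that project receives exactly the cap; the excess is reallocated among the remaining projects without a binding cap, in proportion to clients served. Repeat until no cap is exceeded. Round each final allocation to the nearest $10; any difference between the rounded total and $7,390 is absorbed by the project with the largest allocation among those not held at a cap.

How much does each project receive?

Combined clients served = 4,321.
Unconstrained shares: Central Annex 1,082.59; Meridian Overpass 1,857.33; North Reservoir 677.26; Harbor Terminal 1,959.95; Valley Bridge 71.83; Pioneer Corridor 1,741.04.
Cap binds for Harbor Terminal ($1,020); balance $6,370 reallocated over remaining clients served 3,175.
Redistributed shares: Central Annex 1,269.99 → $1,270; Meridian Overpass 2,178.84 → $2,180; North Reservoir 794.49 → $790; Valley Bridge 84.26 → $80; Pioneer Corridor 2,042.41 → $2,040.
Rounding difference +$10 applied to Meridian Overpass → $2,190.

Central Annex: $1,270 | Meridian Overpass: $2,190 | North Reservoir: $790 | Harbor Terminal: $1,020 | Valley Bridge: $80 | Pioneer Corridor: $2,040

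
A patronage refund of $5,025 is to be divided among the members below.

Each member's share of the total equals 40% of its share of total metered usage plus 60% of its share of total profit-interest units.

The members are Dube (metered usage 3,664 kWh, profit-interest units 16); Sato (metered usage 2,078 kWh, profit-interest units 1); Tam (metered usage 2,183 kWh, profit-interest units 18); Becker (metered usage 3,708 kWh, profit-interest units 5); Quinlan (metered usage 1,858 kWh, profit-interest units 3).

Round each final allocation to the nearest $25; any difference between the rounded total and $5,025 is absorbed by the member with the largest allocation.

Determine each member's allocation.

Dube: $1,700; Sato: $375; Tam: $1,575; Becker: $900; Quinlan: $475

Totals — metered usage 13,491, profit-interest units 43.
Blended shares (40% metered usage + 60% profit-interest units): Dube 0.3319; Sato 0.0756; Tam 0.3159; Becker 0.1797; Quinlan 0.0969.
Pro-rata amounts: Dube 1,667.75; Sato 379.71; Tam 1,587.33; Becker 903.03; Quinlan 487.17.
At nearest $25: Dube $1,675; Sato $375; Tam $1,575; Becker $900; Quinlan $475. Sum = $5,000.
Difference $5,025 − $5,000 = +$25 applied to largest allocation (Dube): Dube becomes $1,700.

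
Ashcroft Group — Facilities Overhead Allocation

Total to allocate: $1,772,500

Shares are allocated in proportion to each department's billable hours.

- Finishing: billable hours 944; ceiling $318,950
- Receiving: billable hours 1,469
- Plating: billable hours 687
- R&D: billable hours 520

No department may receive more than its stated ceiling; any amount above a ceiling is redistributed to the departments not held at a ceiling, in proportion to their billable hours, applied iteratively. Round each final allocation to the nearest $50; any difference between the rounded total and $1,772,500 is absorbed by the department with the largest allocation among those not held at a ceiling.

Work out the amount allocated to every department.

Combined billable hours = 3,620.
Pro-rata shares before constraints: Finishing 462,220.99; Receiving 719,282.46; Plating 336,383.29; R&D 254,613.26.
Cap binds for Finishing ($318,950); residual $1,453,550 reallocated over remaining billable hours 2,676.
Redistributed shares: Receiving 797,931.60 → $797,950; Plating 373,164.74 → $373,150; R&D 282,453.66 → $282,450.

Finishing: $318,950 | Receiving: $797,950 | Plating: $373,150 | R&D: $282,450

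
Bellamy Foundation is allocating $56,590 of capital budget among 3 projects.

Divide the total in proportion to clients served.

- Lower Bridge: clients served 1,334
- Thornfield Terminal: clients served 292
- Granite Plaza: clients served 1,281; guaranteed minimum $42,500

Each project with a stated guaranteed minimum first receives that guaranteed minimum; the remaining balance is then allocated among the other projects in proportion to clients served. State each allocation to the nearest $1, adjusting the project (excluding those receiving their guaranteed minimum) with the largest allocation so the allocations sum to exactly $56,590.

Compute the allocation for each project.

Minimums first: Granite Plaza $42,500. Balance $14,090.
Balance split over remaining clients served 1,626: Lower Bridge 11,559.69 → $11,560; Thornfield Terminal 2,530.31 → $2,530.

Lower Bridge: $11,560; Thornfield Terminal: $2,530; Granite Plaza: $42,500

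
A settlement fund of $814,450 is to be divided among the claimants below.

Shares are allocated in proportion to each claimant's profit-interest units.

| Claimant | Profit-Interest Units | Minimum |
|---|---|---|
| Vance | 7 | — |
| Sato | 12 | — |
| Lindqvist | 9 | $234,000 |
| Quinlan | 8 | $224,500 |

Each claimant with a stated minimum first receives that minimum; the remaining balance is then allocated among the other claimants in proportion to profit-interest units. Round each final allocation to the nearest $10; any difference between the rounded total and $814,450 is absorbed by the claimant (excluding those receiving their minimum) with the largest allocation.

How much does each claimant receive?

Vance: $131,140 · Sato: $224,810 · Lindqvist: $234,000 · Quinlan: $224,500

Guaranteed amounts: Lindqvist $234,000; Quinlan $224,500. Residual $355,950.
Residual split over remaining profit-interest units 19: Vance 131,139.47 → $131,140; Sato 224,810.53 → $224,810.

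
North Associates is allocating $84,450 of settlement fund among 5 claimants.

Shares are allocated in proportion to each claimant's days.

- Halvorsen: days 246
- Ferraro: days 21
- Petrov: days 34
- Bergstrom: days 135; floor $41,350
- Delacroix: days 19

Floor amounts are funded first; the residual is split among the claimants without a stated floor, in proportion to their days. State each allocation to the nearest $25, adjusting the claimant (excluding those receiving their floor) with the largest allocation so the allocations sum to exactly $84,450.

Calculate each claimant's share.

Minimums first: Bergstrom $41,350. Residual $43,100.
Residual split over remaining days 320: Halvorsen 33,133.12 → $33,125; Ferraro 2,828.44 → $2,825; Petrov 4,579.38 → $4,575; Delacroix 2,559.06 → $2,550.
Rounding difference +$25 applied to Halvorsen → $33,150.

Halvorsen: $33,150 · Ferraro: $2,825 · Petrov: $4,575 · Bergstrom: $41,350 · Delacroix: $2,550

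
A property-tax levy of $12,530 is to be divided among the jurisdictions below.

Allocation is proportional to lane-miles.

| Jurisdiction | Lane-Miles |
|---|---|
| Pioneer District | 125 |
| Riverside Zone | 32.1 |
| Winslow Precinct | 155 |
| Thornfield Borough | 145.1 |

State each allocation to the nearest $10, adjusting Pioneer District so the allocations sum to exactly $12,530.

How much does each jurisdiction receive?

Lane-miles total: 457.2.
Pro-rata amounts: Pioneer District 125/457.2 × $12,530 = 3,425.74; Riverside Zone 32.1/457.2 × $12,530 = 879.73; Winslow Precinct 155/457.2 × $12,530 = 4,247.92; Thornfield Borough 145.1/457.2 × $12,530 = 3,976.60.
Rounded to nearest $10: Pioneer District $3,430; Riverside Zone $880; Winslow Precinct $4,250; Thornfield Borough $3,980. Sum = $12,540.
Difference $12,530 − $12,540 = −$10 applied to Pioneer District: Pioneer District becomes $3,420.

Pioneer District: $3,420 · Riverside Zone: $880 · Winslow Precinct: $4,250 · Thornfield Borough: $3,980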